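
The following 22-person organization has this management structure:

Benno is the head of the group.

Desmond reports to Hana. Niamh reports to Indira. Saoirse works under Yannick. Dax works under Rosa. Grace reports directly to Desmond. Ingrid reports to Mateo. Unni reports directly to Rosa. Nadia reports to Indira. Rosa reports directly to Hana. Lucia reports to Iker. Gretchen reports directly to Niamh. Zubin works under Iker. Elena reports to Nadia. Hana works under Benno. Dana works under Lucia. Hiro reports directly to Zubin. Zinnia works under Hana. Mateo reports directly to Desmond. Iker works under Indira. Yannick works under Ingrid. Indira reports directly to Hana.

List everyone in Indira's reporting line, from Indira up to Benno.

Indira reports to Hana. Hana reports to Benno. Benno is at the top.

Indira -> Hana -> Benno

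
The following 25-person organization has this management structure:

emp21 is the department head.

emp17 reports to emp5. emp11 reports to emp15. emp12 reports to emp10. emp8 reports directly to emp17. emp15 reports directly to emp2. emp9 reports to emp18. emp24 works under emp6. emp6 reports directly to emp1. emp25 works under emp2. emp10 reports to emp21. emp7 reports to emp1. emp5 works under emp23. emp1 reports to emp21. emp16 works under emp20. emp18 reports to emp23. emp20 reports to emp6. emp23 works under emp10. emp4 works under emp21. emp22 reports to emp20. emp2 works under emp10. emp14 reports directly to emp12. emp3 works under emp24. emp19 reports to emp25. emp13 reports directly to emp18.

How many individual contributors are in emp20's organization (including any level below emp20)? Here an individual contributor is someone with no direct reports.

2

The people in emp20's organization with no one reporting to them are emp22, emp16. That is 2.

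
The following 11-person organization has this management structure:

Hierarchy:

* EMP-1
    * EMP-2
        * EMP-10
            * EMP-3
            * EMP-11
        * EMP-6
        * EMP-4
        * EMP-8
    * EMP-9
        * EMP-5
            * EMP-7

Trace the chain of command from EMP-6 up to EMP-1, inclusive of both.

EMP-6 reports to EMP-2. EMP-2 reports to EMP-1. EMP-1 is at the top.

EMP-6 -> EMP-2 -> EMP-1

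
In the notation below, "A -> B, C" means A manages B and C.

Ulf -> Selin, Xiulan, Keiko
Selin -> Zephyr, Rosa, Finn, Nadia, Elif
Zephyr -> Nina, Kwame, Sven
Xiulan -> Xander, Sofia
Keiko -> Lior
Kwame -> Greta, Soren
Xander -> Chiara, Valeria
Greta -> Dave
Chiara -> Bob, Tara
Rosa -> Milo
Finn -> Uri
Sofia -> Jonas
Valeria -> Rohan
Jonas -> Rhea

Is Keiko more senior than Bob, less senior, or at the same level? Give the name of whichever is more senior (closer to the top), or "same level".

Keiko is 1 level below Ulf; Bob is 4. Keiko is higher.

Keiko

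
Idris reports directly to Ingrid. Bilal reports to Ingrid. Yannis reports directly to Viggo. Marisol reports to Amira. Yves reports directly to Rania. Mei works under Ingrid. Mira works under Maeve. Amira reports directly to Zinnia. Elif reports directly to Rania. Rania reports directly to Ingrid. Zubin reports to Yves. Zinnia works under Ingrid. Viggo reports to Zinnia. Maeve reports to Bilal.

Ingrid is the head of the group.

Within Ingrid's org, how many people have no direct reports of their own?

7

The people in Ingrid's organization with no one reporting to them are Idris, Marisol, Yannis, Mei, Elif, Zubin, Mira. That is 7.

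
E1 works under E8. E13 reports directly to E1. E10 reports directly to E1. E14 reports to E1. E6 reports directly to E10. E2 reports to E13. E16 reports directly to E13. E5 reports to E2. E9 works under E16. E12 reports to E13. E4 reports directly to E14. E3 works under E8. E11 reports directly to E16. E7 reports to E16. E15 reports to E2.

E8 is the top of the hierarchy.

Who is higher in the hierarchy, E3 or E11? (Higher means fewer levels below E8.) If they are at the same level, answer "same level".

E3 is 1 level below E8; E11 is 4. E3 is higher.

E3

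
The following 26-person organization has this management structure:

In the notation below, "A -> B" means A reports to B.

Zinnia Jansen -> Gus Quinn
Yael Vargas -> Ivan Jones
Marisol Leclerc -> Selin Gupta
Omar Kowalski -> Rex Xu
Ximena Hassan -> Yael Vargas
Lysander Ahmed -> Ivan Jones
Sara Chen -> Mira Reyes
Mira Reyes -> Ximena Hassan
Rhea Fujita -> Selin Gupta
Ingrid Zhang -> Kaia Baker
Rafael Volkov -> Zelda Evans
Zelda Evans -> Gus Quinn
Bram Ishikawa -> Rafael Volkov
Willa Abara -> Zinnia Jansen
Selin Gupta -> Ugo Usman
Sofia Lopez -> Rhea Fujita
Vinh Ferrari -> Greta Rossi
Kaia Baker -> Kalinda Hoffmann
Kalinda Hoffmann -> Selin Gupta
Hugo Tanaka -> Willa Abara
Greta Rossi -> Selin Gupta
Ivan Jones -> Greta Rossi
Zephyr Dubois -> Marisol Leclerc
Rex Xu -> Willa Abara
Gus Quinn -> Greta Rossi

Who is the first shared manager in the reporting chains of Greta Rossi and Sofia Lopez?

Selin Gupta

Greta Rossi's chain of managers is Selin Gupta, Ugo Usman. Sofia Lopez's chain of managers is Rhea Fujita, Selin Gupta, Ugo Usman. The first manager that appears in both chains is Selin Gupta.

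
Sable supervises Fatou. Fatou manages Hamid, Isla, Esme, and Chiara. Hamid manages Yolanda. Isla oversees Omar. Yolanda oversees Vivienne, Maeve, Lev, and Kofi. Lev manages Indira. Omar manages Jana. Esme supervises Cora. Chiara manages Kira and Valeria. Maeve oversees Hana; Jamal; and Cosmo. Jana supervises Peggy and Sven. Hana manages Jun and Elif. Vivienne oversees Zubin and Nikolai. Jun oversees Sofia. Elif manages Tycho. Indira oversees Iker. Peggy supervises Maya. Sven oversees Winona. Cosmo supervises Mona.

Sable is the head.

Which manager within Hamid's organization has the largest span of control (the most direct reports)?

Direct-report counts within Hamid's organization: Hamid has 1; Yolanda has 4; Vivienne has 2; Maeve has 3; Cosmo has 1; Hana has 2; Elif has 1; Jun has 1; Lev has 1; Indira has 1. The largest is 4, held by Yolanda.

Yolanda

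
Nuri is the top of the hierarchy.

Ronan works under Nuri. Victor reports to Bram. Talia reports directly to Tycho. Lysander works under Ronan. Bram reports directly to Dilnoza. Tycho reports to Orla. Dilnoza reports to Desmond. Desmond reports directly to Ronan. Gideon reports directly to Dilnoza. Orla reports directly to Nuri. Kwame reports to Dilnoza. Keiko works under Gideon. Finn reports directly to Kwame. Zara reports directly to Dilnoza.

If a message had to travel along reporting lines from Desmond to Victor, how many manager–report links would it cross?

3

Victor is in Desmond's organization: the chain from Victor up to Desmond is Victor → Bram → Dilnoza → Desmond, which is 3 links.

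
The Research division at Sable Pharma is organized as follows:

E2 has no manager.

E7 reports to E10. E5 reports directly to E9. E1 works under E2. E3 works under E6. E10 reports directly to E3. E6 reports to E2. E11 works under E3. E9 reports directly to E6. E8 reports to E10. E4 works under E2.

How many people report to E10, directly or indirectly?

2

E10 directly manages E8, E7. E8 has no reports. E7 has no reports. So E10's organization is 2 direct reports plus everyone under them: 1 + 1 = 2.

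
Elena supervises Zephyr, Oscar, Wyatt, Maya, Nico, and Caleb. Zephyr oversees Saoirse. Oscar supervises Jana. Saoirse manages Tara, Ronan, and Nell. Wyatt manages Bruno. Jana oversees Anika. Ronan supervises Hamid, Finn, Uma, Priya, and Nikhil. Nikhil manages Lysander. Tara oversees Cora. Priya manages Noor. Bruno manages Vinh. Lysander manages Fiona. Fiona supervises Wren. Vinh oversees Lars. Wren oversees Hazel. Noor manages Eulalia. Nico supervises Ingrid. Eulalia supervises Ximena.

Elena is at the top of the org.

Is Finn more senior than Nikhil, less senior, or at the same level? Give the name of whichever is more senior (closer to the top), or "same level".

Both Finn and Nikhil are 4 levels below Elena.

same level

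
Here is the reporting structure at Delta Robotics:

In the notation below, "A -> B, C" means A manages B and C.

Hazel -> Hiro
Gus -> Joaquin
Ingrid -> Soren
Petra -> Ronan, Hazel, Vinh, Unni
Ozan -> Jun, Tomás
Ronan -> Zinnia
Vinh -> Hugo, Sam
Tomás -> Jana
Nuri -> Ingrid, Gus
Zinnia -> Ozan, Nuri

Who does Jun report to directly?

Jun reports directly to Ozan.

Ozan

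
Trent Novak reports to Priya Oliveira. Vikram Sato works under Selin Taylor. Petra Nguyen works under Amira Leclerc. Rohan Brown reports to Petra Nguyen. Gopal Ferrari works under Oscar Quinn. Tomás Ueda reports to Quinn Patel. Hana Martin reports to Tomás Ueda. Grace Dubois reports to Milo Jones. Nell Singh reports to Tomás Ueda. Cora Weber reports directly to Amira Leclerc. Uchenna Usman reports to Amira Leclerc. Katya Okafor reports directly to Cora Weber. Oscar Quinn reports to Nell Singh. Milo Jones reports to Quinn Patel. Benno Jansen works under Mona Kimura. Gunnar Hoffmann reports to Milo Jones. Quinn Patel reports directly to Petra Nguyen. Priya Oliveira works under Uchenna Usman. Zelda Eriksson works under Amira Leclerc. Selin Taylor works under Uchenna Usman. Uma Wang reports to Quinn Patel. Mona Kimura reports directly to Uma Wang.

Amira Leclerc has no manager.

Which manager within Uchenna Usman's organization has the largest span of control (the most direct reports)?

Uchenna Usman

Direct-report counts within Uchenna Usman's organization: Uchenna Usman has 2; Selin Taylor has 1; Priya Oliveira has 1. The largest is 2, held by Uchenna Usman.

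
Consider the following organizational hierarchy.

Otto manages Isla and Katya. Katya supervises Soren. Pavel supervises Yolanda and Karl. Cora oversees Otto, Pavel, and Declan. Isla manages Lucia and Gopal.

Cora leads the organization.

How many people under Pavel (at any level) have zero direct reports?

The people in Pavel's organization with no one reporting to them are Karl, Yolanda. That is 2.

2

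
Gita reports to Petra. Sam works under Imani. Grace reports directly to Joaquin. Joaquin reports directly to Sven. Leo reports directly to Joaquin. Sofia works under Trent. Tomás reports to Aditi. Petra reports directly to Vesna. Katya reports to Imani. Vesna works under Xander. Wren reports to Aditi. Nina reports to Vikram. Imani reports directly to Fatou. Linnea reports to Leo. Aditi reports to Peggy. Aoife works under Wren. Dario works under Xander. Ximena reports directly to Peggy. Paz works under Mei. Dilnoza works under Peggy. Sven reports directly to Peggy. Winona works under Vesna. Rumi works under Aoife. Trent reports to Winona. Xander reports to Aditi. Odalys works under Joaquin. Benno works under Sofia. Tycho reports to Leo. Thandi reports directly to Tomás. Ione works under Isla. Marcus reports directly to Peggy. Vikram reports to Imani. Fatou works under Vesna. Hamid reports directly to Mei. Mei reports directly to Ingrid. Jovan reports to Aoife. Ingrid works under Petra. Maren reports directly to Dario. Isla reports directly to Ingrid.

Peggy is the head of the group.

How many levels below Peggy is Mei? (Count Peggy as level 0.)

6

Chain from Mei up to Peggy: Mei → Ingrid → Petra → Vesna → Xander → Aditi → Peggy. That is 6 steps up, so Mei is 6 levels below Peggy.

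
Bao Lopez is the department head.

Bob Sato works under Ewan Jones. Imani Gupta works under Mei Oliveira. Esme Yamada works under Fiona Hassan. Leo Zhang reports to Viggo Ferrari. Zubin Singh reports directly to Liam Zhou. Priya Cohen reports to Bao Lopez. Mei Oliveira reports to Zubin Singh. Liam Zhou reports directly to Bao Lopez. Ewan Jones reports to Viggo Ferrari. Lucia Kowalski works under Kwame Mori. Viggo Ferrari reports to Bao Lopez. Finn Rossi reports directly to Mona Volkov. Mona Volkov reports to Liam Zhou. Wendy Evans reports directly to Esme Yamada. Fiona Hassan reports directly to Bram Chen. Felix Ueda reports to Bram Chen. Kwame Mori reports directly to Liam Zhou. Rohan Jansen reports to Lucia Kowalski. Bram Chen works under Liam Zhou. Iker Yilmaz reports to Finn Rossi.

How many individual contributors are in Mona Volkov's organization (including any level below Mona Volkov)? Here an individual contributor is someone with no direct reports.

1

The only person in Mona Volkov's organization with no one reporting to them is Iker Yilmaz. That is 1.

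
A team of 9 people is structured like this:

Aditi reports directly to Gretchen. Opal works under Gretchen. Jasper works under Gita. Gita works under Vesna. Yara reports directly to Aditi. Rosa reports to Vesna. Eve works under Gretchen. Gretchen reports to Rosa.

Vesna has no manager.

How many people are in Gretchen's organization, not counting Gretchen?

Gretchen directly manages Eve, Aditi, Opal. Eve has no reports. Under Aditi: Yara (1). Opal has no reports. So Gretchen's organization is 3 direct reports plus everyone under them: 1 + 2 + 1 = 4.

4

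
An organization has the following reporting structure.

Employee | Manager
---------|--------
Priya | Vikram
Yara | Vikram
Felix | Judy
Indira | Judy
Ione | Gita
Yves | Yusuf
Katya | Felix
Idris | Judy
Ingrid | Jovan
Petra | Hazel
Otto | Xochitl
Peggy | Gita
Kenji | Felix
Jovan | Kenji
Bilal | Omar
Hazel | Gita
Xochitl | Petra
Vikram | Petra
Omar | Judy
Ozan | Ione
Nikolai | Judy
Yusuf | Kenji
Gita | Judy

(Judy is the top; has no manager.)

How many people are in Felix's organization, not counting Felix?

Felix directly manages Katya, Kenji. Katya has no reports. Under Kenji: Jovan, Ingrid, Yusuf, Yves (4). So Felix's organization is 2 direct reports plus everyone under them: 1 + 5 = 6.

6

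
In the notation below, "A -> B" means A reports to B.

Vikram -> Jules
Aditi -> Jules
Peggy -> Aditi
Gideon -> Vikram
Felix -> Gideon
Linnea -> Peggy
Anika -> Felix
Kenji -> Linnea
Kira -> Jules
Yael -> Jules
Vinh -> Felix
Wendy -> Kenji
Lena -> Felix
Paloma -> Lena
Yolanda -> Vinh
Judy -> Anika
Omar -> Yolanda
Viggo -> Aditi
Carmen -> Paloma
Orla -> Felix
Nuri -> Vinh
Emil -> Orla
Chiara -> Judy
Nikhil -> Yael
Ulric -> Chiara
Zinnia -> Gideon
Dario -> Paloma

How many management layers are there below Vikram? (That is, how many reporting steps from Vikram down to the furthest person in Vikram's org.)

The longest chain under Vikram runs Vikram → Gideon → Felix → Anika → Judy → Chiara → Ulric, which is 6 levels below Vikram.

6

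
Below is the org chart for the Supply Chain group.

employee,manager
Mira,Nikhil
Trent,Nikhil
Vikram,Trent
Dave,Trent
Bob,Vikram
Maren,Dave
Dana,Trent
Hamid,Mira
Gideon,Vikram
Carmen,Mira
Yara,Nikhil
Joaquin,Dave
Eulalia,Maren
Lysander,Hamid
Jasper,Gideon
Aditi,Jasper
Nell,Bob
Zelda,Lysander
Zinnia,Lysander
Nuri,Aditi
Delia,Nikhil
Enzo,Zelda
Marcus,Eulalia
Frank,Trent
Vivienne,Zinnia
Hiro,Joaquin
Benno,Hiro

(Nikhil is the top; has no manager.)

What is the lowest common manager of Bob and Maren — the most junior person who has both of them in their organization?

Trent

Bob's chain of managers is Vikram, Trent, Nikhil. Maren's chain of managers is Dave, Trent, Nikhil. The first manager that appears in both chains is Trent.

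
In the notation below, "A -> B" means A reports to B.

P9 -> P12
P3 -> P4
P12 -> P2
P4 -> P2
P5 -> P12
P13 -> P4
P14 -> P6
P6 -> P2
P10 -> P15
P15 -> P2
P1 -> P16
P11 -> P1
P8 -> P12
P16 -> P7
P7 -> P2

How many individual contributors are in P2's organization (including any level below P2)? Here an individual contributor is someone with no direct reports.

The people in P2's organization with no one reporting to them are P10, P11, P3, P13, P8, P5, P9, P14. That is 8.

8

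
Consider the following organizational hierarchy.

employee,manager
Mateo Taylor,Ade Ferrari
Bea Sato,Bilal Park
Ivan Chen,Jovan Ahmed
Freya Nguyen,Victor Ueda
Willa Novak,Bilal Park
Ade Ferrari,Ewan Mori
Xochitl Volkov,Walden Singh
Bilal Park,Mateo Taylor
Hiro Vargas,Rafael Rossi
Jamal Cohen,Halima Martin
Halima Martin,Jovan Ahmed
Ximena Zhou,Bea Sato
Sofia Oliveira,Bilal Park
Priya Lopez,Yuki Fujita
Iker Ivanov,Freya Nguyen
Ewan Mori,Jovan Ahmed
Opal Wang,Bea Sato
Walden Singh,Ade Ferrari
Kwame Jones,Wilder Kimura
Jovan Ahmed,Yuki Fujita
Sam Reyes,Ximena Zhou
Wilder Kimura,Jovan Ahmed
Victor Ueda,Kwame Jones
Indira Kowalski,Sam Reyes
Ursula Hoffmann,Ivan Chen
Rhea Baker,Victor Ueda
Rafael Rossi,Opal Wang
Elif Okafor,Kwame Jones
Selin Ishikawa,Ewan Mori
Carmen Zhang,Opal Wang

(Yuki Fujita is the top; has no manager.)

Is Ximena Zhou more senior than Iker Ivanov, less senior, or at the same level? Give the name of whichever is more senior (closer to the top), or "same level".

Ximena Zhou is 7 levels below Yuki Fujita; Iker Ivanov is 6. Iker Ivanov is higher.

Iker Ivanov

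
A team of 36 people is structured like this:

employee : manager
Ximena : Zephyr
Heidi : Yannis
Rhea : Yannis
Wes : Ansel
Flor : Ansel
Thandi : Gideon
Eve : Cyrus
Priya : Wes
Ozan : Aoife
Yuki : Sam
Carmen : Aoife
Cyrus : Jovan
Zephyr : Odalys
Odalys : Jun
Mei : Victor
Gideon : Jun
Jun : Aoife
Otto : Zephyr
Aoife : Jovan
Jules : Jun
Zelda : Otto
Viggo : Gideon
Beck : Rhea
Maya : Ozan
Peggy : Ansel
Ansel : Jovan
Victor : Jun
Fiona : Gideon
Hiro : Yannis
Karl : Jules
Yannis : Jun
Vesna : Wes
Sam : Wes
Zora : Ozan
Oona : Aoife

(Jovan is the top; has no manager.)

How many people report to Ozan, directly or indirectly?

2

Ozan directly manages Zora, Maya. Zora has no reports. Maya has no reports. So Ozan's organization is 2 direct reports plus everyone under them: 1 + 1 = 2.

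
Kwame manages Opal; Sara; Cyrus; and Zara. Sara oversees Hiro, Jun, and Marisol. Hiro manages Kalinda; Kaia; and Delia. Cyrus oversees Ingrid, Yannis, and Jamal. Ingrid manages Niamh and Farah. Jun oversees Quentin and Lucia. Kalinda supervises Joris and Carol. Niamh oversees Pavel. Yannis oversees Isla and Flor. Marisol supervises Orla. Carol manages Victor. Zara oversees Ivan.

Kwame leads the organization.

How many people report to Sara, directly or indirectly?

12

Sara directly manages Hiro, Jun, Marisol. Under Hiro: Kaia, Delia, Kalinda, Joris, Carol, Victor (6). Under Jun: Lucia, Quentin (2). Under Marisol: Orla (1). So Sara's organization is 3 direct reports plus everyone under them: 7 + 3 + 2 = 12.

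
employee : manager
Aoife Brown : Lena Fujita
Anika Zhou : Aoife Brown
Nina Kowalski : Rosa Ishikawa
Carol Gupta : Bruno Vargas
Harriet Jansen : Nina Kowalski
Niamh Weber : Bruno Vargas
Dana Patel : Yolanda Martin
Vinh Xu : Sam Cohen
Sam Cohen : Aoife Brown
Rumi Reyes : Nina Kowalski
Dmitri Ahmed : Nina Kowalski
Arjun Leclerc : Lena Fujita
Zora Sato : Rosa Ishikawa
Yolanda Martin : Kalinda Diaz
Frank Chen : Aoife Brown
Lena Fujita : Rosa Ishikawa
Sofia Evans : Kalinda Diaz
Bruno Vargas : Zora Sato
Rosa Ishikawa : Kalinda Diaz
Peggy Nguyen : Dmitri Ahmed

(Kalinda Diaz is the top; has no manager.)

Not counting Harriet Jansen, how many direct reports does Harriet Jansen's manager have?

Harriet Jansen reports to Nina Kowalski. Nina Kowalski's other direct reports are Rumi Reyes, Dmitri Ahmed — 2 peers.

2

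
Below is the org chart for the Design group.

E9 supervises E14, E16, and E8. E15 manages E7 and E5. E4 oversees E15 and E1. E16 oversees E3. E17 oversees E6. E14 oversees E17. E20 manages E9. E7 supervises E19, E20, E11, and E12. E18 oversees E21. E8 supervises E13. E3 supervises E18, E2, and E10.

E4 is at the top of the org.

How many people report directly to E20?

E20 directly manages E9. That is 1 direct report.

1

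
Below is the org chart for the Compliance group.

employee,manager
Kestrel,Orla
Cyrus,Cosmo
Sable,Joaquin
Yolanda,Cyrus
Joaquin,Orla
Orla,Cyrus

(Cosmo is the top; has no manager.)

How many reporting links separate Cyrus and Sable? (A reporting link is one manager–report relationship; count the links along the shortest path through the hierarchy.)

Sable is in Cyrus's organization: the chain from Sable up to Cyrus is Sable → Joaquin → Orla → Cyrus, which is 3 links.

3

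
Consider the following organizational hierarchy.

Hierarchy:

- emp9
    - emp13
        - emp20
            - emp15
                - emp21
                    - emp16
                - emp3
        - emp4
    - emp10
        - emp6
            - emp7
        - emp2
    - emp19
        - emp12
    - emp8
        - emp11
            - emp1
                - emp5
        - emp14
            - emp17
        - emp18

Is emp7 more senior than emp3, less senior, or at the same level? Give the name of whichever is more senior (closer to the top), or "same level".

emp7 is 3 levels below emp9; emp3 is 4. emp7 is higher.

emp7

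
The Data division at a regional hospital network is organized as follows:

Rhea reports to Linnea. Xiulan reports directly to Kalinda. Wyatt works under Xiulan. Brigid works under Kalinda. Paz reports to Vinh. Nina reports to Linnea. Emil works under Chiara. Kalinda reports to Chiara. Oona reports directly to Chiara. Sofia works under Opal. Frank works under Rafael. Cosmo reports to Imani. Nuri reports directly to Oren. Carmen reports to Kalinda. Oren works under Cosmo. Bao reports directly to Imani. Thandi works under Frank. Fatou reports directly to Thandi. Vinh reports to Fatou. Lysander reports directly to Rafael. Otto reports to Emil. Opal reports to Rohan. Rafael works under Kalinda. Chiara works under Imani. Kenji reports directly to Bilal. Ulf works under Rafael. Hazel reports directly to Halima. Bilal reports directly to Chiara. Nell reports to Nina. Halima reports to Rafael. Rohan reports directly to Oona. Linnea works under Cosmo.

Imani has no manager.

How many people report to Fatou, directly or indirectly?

Fatou directly manages Vinh. Under Vinh: Paz (1). That's 2 in total.

2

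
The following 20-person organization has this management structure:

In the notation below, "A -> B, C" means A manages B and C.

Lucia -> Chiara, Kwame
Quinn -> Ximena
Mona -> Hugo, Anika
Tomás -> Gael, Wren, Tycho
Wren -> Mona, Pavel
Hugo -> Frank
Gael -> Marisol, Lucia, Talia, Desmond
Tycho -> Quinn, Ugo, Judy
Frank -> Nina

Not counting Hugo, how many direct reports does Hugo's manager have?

Hugo reports to Mona. Mona's other direct reports are Anika — 1 peer.

1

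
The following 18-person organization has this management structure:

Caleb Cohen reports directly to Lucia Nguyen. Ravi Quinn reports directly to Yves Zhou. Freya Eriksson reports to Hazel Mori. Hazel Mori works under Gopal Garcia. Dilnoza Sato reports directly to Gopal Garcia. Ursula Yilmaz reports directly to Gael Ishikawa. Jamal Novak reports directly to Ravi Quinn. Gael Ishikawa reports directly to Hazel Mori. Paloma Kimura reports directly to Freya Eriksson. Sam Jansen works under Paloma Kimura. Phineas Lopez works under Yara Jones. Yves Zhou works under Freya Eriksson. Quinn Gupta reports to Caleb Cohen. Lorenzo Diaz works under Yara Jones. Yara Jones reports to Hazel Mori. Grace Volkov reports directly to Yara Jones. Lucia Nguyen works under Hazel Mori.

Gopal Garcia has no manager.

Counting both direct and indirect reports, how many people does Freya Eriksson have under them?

Freya Eriksson directly manages Yves Zhou, Paloma Kimura. Under Yves Zhou: Ravi Quinn, Jamal Novak (2). Under Paloma Kimura: Sam Jansen (1). So Freya Eriksson's organization is 2 direct reports plus everyone under them: 3 + 2 = 5.

5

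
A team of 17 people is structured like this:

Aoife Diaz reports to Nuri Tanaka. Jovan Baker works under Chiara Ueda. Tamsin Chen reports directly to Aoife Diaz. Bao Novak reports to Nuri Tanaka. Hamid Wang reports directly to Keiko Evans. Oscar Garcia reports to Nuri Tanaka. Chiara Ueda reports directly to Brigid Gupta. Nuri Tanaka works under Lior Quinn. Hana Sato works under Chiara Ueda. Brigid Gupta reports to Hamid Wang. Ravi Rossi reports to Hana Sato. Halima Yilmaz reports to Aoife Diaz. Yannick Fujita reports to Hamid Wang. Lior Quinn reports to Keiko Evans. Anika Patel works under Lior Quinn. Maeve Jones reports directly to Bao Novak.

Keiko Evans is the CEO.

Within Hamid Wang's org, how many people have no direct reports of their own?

3

The people in Hamid Wang's organization with no one reporting to them are Yannick Fujita, Ravi Rossi, Jovan Baker. That is 3.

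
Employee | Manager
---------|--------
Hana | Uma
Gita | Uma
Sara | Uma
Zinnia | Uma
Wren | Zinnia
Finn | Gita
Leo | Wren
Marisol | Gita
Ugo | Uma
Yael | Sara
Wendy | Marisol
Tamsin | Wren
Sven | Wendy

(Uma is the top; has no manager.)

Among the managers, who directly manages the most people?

Uma

Direct-report counts: Uma has 5; Zinnia has 1; Wren has 2; Sara has 1; Gita has 2; Marisol has 1; Wendy has 1. The largest is 5, held by Uma.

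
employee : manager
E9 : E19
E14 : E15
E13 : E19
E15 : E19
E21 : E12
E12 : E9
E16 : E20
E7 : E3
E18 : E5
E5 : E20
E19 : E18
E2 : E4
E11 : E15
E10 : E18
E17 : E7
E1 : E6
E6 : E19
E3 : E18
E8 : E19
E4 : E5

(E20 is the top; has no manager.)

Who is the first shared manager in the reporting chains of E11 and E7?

E18

E11's chain of managers is E15, E19, E18, E5, E20. E7's chain of managers is E3, E18, E5, E20. The first manager that appears in both chains is E18.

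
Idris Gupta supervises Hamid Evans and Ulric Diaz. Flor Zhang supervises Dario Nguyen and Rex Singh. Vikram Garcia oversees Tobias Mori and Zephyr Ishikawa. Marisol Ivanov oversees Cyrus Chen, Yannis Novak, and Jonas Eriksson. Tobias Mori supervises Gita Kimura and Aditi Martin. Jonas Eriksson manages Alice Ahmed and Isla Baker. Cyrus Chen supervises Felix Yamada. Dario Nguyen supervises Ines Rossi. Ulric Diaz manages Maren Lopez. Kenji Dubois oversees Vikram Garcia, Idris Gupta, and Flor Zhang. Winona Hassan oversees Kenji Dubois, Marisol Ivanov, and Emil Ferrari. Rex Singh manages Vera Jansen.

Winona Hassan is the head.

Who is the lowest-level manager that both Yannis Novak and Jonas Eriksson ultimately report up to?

Marisol Ivanov

Yannis Novak's chain of managers is Marisol Ivanov, Winona Hassan. Jonas Eriksson's chain of managers is Marisol Ivanov, Winona Hassan. The first manager that appears in both chains is Marisol Ivanov.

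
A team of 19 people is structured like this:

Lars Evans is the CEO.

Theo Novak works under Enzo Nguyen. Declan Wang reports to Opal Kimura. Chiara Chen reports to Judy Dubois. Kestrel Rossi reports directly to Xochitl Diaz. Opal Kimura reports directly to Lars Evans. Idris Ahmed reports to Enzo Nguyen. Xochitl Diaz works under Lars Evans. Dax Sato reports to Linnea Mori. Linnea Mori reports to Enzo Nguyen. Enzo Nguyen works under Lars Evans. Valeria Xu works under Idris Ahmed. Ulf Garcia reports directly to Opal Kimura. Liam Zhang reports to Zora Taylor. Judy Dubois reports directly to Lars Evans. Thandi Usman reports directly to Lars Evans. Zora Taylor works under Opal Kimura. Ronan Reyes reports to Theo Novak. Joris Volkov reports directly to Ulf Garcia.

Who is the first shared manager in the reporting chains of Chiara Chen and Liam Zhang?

Chiara Chen's chain of managers is Judy Dubois, Lars Evans. Liam Zhang's chain of managers is Zora Taylor, Opal Kimura, Lars Evans. The first manager that appears in both chains is Lars Evans.

Lars Evans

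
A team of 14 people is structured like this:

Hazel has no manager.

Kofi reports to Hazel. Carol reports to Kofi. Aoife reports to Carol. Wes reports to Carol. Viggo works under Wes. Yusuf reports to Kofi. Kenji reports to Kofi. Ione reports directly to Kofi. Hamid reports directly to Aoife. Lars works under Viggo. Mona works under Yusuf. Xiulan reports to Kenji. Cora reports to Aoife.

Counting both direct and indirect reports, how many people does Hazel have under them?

Hazel directly manages Kofi. Under Kofi: Ione, Kenji, Xiulan, Yusuf, Mona, Carol, Wes, Viggo, Lars, Aoife, Cora, Hamid (12). That's 13 in total.

13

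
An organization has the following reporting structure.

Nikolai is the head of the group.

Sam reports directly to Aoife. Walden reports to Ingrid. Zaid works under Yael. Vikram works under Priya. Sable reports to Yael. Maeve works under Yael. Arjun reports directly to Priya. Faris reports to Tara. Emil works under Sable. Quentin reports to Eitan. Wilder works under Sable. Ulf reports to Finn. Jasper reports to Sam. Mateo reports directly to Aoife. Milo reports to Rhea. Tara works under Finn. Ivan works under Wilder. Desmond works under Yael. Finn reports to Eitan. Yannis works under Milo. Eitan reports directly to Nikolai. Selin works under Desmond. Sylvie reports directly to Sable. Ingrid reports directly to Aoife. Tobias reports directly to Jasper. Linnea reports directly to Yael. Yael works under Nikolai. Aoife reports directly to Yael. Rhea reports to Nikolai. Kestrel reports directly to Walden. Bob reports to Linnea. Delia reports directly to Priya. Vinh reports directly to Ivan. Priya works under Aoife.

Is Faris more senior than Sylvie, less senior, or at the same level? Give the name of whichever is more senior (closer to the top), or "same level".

Faris is 4 levels below Nikolai; Sylvie is 3. Sylvie is higher.

Sylvie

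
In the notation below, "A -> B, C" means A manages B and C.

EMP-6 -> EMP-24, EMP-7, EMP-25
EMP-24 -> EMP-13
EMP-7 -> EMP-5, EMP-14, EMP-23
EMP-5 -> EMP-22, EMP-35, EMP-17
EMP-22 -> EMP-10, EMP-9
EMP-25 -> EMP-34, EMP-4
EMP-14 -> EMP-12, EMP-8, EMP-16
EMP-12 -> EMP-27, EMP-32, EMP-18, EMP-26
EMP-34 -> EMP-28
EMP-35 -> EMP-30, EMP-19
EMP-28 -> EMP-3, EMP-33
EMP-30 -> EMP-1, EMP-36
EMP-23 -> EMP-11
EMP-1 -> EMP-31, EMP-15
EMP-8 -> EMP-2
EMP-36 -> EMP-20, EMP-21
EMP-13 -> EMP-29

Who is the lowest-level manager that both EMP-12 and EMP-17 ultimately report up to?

EMP-7

EMP-12's chain of managers is EMP-14, EMP-7, EMP-6. EMP-17's chain of managers is EMP-5, EMP-7, EMP-6. The first manager that appears in both chains is EMP-7.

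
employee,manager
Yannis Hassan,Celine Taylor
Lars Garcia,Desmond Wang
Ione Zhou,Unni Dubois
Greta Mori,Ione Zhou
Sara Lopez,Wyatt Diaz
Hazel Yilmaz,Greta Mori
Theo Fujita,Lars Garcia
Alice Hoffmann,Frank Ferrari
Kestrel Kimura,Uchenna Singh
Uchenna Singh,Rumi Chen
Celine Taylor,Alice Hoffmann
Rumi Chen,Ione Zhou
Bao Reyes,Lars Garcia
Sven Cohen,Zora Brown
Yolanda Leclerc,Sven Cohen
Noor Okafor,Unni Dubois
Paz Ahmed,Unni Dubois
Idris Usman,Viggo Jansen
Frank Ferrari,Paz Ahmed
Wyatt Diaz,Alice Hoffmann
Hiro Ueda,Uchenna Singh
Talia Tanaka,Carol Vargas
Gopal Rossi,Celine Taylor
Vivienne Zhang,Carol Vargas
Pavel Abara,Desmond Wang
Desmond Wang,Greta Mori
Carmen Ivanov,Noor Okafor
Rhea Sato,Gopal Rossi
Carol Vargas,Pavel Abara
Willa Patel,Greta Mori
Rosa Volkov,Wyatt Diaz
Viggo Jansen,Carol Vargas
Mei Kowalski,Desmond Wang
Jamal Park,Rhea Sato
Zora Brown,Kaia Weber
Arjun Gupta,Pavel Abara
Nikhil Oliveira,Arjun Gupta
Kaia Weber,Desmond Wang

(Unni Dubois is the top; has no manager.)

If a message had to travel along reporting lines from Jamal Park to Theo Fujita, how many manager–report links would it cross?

Jamal Park is 7 levels below Unni Dubois, and Theo Fujita is 5 levels below Unni Dubois (their lowest common manager). The shortest path runs up from Jamal Park to Unni Dubois and back down to Theo Fujita: 7 + 5 = 12 links.

12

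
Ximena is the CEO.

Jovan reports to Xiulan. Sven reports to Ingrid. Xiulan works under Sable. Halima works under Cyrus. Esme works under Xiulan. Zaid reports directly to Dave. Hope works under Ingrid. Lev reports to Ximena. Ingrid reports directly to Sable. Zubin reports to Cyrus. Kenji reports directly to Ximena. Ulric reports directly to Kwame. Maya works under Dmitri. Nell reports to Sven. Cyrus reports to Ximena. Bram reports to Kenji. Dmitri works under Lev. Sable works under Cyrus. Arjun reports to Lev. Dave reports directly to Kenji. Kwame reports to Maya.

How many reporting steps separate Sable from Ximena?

Chain from Sable up to Ximena: Sable → Cyrus → Ximena. That is 2 steps up, so Sable is 2 levels below Ximena.

2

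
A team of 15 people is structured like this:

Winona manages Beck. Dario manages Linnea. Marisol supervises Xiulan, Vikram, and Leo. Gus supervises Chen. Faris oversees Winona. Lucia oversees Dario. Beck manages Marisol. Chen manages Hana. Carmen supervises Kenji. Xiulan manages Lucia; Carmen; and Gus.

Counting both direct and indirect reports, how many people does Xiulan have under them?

Xiulan directly manages Gus, Lucia, Carmen. Under Gus: Chen, Hana (2). Under Lucia: Dario, Linnea (2). Under Carmen: Kenji (1). So Xiulan's organization is 3 direct reports plus everyone under them: 3 + 3 + 2 = 8.

8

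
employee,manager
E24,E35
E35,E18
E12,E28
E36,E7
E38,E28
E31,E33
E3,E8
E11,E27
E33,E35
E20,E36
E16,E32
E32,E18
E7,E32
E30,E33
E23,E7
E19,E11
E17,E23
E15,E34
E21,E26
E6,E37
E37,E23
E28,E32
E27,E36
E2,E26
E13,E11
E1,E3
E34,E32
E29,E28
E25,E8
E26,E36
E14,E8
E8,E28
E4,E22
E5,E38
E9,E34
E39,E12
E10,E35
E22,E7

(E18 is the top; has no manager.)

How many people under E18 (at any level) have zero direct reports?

The people in E18's organization with no one reporting to them are E24, E30, E31, E10, E16, E15, E9, E4, E6, E17, E20, E19, E13, E2, E21, E29, E39, E14, E1, E25, E5. That is 21.

21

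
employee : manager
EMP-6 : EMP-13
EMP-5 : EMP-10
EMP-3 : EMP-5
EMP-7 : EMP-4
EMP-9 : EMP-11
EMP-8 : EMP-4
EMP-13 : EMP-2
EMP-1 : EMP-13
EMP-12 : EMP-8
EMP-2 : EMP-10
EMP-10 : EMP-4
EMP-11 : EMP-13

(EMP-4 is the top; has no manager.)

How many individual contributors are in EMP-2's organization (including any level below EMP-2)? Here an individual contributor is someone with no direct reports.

3

The people in EMP-2's organization with no one reporting to them are EMP-1, EMP-6, EMP-9. That is 3.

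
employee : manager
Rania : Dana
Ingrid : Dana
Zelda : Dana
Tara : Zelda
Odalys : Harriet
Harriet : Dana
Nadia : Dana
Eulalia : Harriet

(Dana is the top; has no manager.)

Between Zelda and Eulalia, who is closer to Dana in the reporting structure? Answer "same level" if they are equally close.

Zelda is 1 level below Dana; Eulalia is 2. Zelda is higher.

Zelda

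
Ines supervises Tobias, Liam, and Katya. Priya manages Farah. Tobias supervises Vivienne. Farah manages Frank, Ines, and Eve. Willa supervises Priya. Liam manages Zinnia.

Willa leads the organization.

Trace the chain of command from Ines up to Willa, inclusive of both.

Ines -> Farah -> Priya -> Willa

Ines reports to Farah. Farah reports to Priya. Priya reports to Willa. Willa is at the top.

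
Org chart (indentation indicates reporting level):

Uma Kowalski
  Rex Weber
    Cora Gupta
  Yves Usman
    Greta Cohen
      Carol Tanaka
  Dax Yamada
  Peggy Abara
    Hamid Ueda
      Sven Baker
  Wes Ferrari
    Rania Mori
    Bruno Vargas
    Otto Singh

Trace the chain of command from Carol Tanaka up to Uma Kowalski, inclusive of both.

Carol Tanaka -> Greta Cohen -> Yves Usman -> Uma Kowalski

Carol Tanaka reports to Greta Cohen. Greta Cohen reports to Yves Usman. Yves Usman reports to Uma Kowalski. Uma Kowalski is at the top.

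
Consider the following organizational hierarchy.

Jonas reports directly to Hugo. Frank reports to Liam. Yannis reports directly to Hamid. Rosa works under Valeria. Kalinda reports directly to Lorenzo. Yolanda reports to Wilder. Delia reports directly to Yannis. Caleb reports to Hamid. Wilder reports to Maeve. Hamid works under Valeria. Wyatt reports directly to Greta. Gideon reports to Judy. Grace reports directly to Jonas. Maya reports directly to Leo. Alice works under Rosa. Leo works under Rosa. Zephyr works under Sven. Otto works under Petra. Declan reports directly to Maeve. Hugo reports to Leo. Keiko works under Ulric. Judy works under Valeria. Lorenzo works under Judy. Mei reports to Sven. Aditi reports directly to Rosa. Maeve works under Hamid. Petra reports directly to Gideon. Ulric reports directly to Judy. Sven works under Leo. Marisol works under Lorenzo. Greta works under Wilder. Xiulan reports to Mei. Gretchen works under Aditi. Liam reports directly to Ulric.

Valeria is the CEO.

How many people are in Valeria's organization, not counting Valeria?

Valeria directly manages Rosa, Judy, Hamid. Under Rosa: Aditi, Gretchen, Alice, Leo, Maya, Sven, Zephyr, Mei, Xiulan, Hugo, Jonas, Grace (12). Under Judy: Gideon, Petra, Otto, Lorenzo, Marisol, Kalinda, Ulric, Liam, Frank, Keiko (10). Under Hamid: Maeve, Declan, Wilder, Greta, Wyatt, Yolanda, Caleb, Yannis, Delia (9). So Valeria's organization is 3 direct reports plus everyone under them: 13 + 11 + 10 = 34.

34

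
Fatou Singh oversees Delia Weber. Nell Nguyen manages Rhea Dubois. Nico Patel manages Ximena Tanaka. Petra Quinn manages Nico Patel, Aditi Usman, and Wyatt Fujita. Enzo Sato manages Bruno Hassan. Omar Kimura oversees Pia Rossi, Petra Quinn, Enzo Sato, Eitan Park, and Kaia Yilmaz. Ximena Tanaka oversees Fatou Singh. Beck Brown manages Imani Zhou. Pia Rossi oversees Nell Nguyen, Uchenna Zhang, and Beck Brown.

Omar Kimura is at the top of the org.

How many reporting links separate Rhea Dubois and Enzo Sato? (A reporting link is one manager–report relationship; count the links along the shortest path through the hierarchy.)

Rhea Dubois is 3 levels below Omar Kimura, and Enzo Sato is 1 level below Omar Kimura (their lowest common manager). The shortest path runs up from Rhea Dubois to Omar Kimura and back down to Enzo Sato: 3 + 1 = 4 links.

4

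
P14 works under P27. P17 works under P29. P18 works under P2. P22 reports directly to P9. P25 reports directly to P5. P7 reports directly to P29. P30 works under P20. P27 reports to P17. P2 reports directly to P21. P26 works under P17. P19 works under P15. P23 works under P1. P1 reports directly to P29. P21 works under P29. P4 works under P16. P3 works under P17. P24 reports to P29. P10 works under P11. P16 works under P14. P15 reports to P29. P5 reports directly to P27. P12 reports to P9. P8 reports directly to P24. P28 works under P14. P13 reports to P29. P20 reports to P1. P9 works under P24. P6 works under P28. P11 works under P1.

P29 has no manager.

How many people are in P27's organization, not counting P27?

7

P27 directly manages P14, P5. Under P14: P28, P6, P16, P4 (4). Under P5: P25 (1). So P27's organization is 2 direct reports plus everyone under them: 5 + 2 = 7.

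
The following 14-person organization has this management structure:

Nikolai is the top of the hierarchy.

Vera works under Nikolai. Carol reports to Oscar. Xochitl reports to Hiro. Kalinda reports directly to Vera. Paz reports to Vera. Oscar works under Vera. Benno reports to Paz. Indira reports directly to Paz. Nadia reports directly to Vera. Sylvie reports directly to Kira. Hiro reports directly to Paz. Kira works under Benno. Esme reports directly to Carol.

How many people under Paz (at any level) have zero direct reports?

The people in Paz's organization with no one reporting to them are Xochitl, Sylvie, Indira. That is 3.

3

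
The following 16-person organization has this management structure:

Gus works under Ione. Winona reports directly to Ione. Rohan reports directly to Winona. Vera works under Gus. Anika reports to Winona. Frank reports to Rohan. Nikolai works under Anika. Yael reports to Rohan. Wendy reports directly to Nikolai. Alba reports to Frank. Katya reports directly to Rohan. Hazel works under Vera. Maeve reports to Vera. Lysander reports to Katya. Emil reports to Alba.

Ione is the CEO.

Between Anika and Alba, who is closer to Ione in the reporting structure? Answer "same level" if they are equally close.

Anika is 2 levels below Ione; Alba is 4. Anika is higher.

Anika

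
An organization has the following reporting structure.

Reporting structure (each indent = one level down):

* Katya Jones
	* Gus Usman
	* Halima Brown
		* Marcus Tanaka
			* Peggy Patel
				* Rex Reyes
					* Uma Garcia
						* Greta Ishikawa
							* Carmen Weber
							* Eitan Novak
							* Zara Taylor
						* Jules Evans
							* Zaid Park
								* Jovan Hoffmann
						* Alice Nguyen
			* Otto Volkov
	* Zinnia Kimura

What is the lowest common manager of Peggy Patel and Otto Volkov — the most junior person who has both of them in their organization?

Peggy Patel's chain of managers is Marcus Tanaka, Halima Brown, Katya Jones. Otto Volkov's chain of managers is Marcus Tanaka, Halima Brown, Katya Jones. The first manager that appears in both chains is Marcus Tanaka.

Marcus Tanaka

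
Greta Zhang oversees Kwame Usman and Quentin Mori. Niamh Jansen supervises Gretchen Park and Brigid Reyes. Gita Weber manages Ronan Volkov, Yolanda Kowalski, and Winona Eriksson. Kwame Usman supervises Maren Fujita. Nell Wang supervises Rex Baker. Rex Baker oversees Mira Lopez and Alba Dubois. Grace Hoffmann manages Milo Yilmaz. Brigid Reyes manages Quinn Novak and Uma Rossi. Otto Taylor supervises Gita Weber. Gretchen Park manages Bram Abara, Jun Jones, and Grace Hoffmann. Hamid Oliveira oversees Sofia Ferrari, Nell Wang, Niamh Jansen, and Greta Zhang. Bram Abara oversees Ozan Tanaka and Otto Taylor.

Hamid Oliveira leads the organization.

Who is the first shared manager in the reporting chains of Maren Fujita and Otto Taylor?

Hamid Oliveira

Maren Fujita's chain of managers is Kwame Usman, Greta Zhang, Hamid Oliveira. Otto Taylor's chain of managers is Bram Abara, Gretchen Park, Niamh Jansen, Hamid Oliveira. The first manager that appears in both chains is Hamid Oliveira.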